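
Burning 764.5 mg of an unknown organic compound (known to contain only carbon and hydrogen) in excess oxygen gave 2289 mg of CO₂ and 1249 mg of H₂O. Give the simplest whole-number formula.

mol C = 2.289 g CO₂ ÷ 44.009 g/mol = 0.052012 mol
mol H = 2 × 1.249 g H₂O ÷ 18.015 g/mol = 0.13866 mol
Divide by the smallest (0.052012 mol): C 1.000, H 2.666
Multiplying each by 3 gives whole numbers: C 3.00, H 8.00

C3H8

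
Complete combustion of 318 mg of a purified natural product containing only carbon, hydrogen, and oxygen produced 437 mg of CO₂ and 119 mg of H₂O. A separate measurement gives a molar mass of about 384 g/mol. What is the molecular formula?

C12H16O14

mol C = 0.437 g CO₂ ÷ 44.009 g/mol = 0.009930 mol
mol H = 2 × 0.119 g H₂O ÷ 18.015 g/mol = 0.01321 mol
mass O = 0.318 − (0.1193 + 0.01332) = 0.1854 g → mol O = 0.1854 ÷ 15.999 = 0.01159 mol
Divide by the smallest (0.009930 mol): C 1.000, H 1.330, O 1.167
Multiplying each by 6 gives whole numbers: C 6.00, H 7.98, O 7.00
Empirical formula: C6H8O7
Empirical-formula mass = 192.12 g/mol; 384 ÷ 192.12 ≈ 2, so the molecular formula is C12H16O14.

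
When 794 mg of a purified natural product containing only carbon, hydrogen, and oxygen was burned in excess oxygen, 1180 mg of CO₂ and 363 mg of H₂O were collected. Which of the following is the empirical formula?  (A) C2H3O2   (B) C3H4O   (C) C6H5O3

mol C = 1.18 g CO₂ ÷ 44.009 g/mol = 0.02681 mol
mol H = 2 × 0.363 g H₂O ÷ 18.015 g/mol = 0.04030 mol
mass O = 0.794 − (0.3220 + 0.04062) = 0.4313 g → mol O = 0.4313 ÷ 15.999 = 0.02696 mol
Divide by the smallest (0.02681 mol): C 1.000, H 1.503, O 1.005
Multiplying each by 2 gives whole numbers: C 2.00, H 3.01, O 2.01

(A) C2H3O2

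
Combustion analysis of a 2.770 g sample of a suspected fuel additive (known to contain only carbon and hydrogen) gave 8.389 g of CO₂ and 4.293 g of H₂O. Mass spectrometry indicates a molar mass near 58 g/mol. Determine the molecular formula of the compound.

C4H10

mol C = 8.389 g CO₂ ÷ 44.009 g/mol = 0.19062 mol
mol H = 2 × 4.293 g H₂O ÷ 18.015 g/mol = 0.47660 mol
Divide by the smallest (0.19062 mol): C 1.000, H 2.500
Multiplying each by 2 gives whole numbers: C 2.00, H 5.00
Empirical formula: C2H5
Empirical-formula mass = 29.06 g/mol; 58 ÷ 29.06 ≈ 2, so the molecular formula is C4H10.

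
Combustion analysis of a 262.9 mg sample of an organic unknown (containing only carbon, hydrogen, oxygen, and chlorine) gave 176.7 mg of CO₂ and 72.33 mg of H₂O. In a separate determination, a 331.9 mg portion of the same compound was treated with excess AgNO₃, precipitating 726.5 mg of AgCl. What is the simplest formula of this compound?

mol C = 0.1767 g CO₂ ÷ 44.009 g/mol = 0.0040151 mol
mol H = 2 × 0.07233 g H₂O ÷ 18.015 g/mol = 0.0080300 mol
From the AgCl data: mol Cl per gram of compound = (0.7265 ÷ 143.318) ÷ 0.3319 = 0.015273 mol/g, so in the 0.2629 g combustion sample mol Cl = 0.0040153 mol
mass O = 0.2629 − (0.048225 + 0.0080942 + 0.14234) = 0.064238 g → mol O = 0.064238 ÷ 15.999 = 0.0040151 mol
Divide by the smallest (0.0040151 mol): C 1.000, H 2.000, Cl 1.000, O 1.000

CH2ClO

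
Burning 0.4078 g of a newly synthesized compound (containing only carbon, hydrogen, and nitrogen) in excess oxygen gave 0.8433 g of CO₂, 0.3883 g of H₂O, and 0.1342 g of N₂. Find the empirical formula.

C4H9N2

mol C = 0.8433 g CO₂ ÷ 44.009 g/mol = 0.019162 mol
mol H = 2 × 0.3883 g H₂O ÷ 18.015 g/mol = 0.043109 mol
mol N = 2 × 0.1342 g N₂ ÷ 28.014 g/mol = 0.0095809 mol
Divide by the smallest (0.0095809 mol): C 2.000, H 4.499, N 1.000
Multiplying each by 2 gives whole numbers: C 4.00, H 9.00, N 2.00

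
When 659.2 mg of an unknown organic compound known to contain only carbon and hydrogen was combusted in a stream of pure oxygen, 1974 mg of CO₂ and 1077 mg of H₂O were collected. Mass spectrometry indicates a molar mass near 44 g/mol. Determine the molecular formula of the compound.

C3H8

mol C = 1.974 g CO₂ ÷ 44.009 g/mol = 0.044854 mol
mol H = 2 × 1.077 g H₂O ÷ 18.015 g/mol = 0.11957 mol
Divide by the smallest (0.044854 mol): C 1.000, H 2.666
Multiplying each by 3 gives whole numbers: C 3.00, H 8.00
Empirical formula: C3H8
Empirical-formula mass = 44.10 g/mol; 44 ÷ 44.10 ≈ 1, so the molecular formula is C3H8.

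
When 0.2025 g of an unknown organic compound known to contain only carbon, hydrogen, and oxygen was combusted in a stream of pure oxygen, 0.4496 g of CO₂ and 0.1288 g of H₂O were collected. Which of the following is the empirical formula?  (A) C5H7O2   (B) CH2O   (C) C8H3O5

(A) C5H7O2

mol C = 0.4496 g CO₂ ÷ 44.009 g/mol = 0.010216 mol
mol H = 2 × 0.1288 g H₂O ÷ 18.015 g/mol = 0.014299 mol
mass O = 0.2025 − (0.12271 + 0.014414) = 0.065381 g → mol O = 0.065381 ÷ 15.999 = 0.0040866 mol
Divide by the smallest (0.0040866 mol): C 2.500, H 3.499, O 1.000
Multiplying each by 2 gives whole numbers: C 5.00, H 7.00, O 2.00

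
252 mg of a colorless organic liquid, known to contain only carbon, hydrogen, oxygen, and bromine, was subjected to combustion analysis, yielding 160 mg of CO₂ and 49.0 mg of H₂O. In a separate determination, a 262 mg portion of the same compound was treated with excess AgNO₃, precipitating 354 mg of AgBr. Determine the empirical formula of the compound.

mol C = 0.160 g CO₂ ÷ 44.009 g/mol = 0.003636 mol
mol H = 2 × 0.0490 g H₂O ÷ 18.015 g/mol = 0.005440 mol
From the AgBr data: mol Br per gram of compound = (0.354 ÷ 187.772) ÷ 0.262 = 0.007196 mol/g, so in the 0.252 g combustion sample mol Br = 0.001813 mol
mass O = 0.252 − (0.04367 + 0.005483 + 0.1449) = 0.05796 g → mol O = 0.05796 ÷ 15.999 = 0.003623 mol
Divide by the smallest (0.001813 mol): C 2.005, H 3.000, Br 1.000, O 1.998

C2H3BrO2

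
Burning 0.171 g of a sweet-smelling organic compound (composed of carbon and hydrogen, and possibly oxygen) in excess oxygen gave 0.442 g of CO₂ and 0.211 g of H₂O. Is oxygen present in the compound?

yes

mol C = 0.442 g CO₂ ÷ 44.009 g/mol = 0.01004 mol
mol H = 2 × 0.211 g H₂O ÷ 18.015 g/mol = 0.02342 mol
C and H account for only 0.1442 g of the 0.171 g sample; the remaining 0.02676 g must be oxygen.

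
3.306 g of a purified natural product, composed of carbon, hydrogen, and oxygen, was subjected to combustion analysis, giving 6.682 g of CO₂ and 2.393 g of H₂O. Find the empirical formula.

mol C = 6.682 g CO₂ ÷ 44.009 g/mol = 0.15183 mol
mol H = 2 × 2.393 g H₂O ÷ 18.015 g/mol = 0.26567 mol
mass O = 3.306 − (1.8237 + 0.26779) = 1.2145 g → mol O = 1.2145 ÷ 15.999 = 0.075914 mol
Divide by the smallest (0.075914 mol): C 2.000, H 3.500, O 1.000
Multiplying each by 2 gives whole numbers: C 4.00, H 7.00, O 2.00

C4H7O2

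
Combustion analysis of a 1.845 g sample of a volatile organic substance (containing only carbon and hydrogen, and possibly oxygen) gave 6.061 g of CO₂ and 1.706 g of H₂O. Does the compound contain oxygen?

no

mol C = 6.061 g CO₂ ÷ 44.009 g/mol = 0.13772 mol
mol H = 2 × 1.706 g H₂O ÷ 18.015 g/mol = 0.18940 mol
C and H together account for 1.8451 g — essentially the entire 1.845 g sample — so the compound contains no oxygen.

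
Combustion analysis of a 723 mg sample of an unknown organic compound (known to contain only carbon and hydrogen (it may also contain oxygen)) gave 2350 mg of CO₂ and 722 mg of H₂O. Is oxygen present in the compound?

mol C = 2.35 g CO₂ ÷ 44.009 g/mol = 0.05340 mol
mol H = 2 × 0.722 g H₂O ÷ 18.015 g/mol = 0.08016 mol
C and H together account for 0.7222 g — essentially the entire 0.723 g sample — so the compound contains no oxygen.

no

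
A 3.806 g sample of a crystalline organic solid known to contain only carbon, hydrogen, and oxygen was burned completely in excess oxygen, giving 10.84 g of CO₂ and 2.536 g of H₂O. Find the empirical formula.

C7H8O

mol C = 10.84 g CO₂ ÷ 44.009 g/mol = 0.24631 mol
mol H = 2 × 2.536 g H₂O ÷ 18.015 g/mol = 0.28154 mol
mass O = 3.806 − (2.9585 + 0.28380) = 0.56374 g → mol O = 0.56374 ÷ 15.999 = 0.035236 mol
Divide by the smallest (0.035236 mol): C 6.990, H 7.990, O 1.000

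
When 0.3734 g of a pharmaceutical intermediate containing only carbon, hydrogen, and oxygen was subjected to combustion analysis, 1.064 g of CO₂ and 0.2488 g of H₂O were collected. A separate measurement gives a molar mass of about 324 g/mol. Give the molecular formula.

C21H24O3

mol C = 1.064 g CO₂ ÷ 44.009 g/mol = 0.024177 mol
mol H = 2 × 0.2488 g H₂O ÷ 18.015 g/mol = 0.027621 mol
mass O = 0.3734 − (0.29039 + 0.027842) = 0.055169 g → mol O = 0.055169 ÷ 15.999 = 0.0034483 mol
Divide by the smallest (0.0034483 mol): C 7.011, H 8.010, O 1.000
Empirical formula: C7H8O
Empirical-formula mass = 108.14 g/mol; 324 ÷ 108.14 ≈ 3, so the molecular formula is C21H24O3.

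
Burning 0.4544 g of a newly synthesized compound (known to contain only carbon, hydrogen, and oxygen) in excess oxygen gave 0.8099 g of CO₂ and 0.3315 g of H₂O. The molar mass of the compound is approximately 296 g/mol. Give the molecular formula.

mol C = 0.8099 g CO₂ ÷ 44.009 g/mol = 0.018403 mol
mol H = 2 × 0.3315 g H₂O ÷ 18.015 g/mol = 0.036803 mol
mass O = 0.4544 − (0.22104 + 0.037097) = 0.19626 g → mol O = 0.19626 ÷ 15.999 = 0.012267 mol
Divide by the smallest (0.012267 mol): C 1.500, H 3.000, O 1.000
Multiplying each by 2 gives whole numbers: C 3.00, H 6.00, O 2.00
Empirical formula: C3H6O2
Empirical-formula mass = 74.08 g/mol; 296 ÷ 74.08 ≈ 4, so the molecular formula is C12H24O8.

C12H24O8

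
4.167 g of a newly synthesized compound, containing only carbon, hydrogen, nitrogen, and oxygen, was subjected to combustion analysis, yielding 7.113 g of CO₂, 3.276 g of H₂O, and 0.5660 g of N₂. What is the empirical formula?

C4H9NO2

mol C = 7.113 g CO₂ ÷ 44.009 g/mol = 0.16163 mol
mol H = 2 × 3.276 g H₂O ÷ 18.015 g/mol = 0.36370 mol
mol N = 2 × 0.5660 g N₂ ÷ 28.014 g/mol = 0.040408 mol
mass O = 4.167 − (1.9413 + 0.36661 + 0.56600) = 1.2931 g → mol O = 1.2931 ÷ 15.999 = 0.080824 mol
Divide by the smallest (0.040408 mol): C 4.000, H 9.001, N 1.000, O 2.000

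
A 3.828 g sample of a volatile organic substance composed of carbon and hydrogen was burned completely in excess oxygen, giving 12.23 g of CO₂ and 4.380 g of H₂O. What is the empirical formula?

mol C = 12.23 g CO₂ ÷ 44.009 g/mol = 0.27790 mol
mol H = 2 × 4.380 g H₂O ÷ 18.015 g/mol = 0.48626 mol
Divide by the smallest (0.27790 mol): C 1.000, H 1.750
Multiplying each by 4 gives whole numbers: C 4.00, H 7.00

C4H7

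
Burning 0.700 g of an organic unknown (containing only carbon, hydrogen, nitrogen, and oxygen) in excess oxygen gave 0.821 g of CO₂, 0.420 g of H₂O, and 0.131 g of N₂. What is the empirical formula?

mol C = 0.821 g CO₂ ÷ 44.009 g/mol = 0.01866 mol
mol H = 2 × 0.420 g H₂O ÷ 18.015 g/mol = 0.04663 mol
mol N = 2 × 0.131 g N₂ ÷ 28.014 g/mol = 0.009352 mol
mass O = 0.700 − (0.2241 + 0.04700 + 0.1310) = 0.2979 g → mol O = 0.2979 ÷ 15.999 = 0.01862 mol
Divide by the smallest (0.009352 mol): C 1.995, H 4.986, N 1.000, O 1.991

C2H5NO2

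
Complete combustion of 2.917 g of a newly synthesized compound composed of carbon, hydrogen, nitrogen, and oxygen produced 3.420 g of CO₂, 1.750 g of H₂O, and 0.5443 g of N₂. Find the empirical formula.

C2H5NO2

mol C = 3.420 g CO₂ ÷ 44.009 g/mol = 0.077711 mol
mol H = 2 × 1.750 g H₂O ÷ 18.015 g/mol = 0.19428 mol
mol N = 2 × 0.5443 g N₂ ÷ 28.014 g/mol = 0.038859 mol
mass O = 2.917 − (0.93339 + 0.19584 + 0.54430) = 1.2435 g → mol O = 1.2435 ÷ 15.999 = 0.077722 mol
Divide by the smallest (0.038859 mol): C 2.000, H 5.000, N 1.000, O 2.000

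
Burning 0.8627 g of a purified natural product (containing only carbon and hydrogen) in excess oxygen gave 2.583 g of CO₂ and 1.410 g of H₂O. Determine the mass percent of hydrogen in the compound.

18.29%

mol C = 2.583 g CO₂ ÷ 44.009 g/mol = 0.058693 mol
mol H = 2 × 1.410 g H₂O ÷ 18.015 g/mol = 0.15654 mol
mass % H = 0.15779 g ÷ 0.8627 g × 100%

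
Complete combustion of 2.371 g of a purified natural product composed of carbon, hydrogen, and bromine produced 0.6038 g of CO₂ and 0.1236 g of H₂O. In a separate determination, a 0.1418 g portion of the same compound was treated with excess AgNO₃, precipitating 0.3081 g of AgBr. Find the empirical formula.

mol C = 0.6038 g CO₂ ÷ 44.009 g/mol = 0.013720 mol
mol H = 2 × 0.1236 g H₂O ÷ 18.015 g/mol = 0.013722 mol
From the AgBr data: mol Br per gram of compound = (0.3081 ÷ 187.772) ÷ 0.1418 = 0.011571 mol/g, so in the 2.371 g combustion sample mol Br = 0.027436 mol
Divide by the smallest (0.013720 mol): C 1.000, H 1.000, Br 2.000

CHBr2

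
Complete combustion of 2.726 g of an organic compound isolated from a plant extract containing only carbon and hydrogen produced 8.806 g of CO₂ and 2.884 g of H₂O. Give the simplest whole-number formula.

mol C = 8.806 g CO₂ ÷ 44.009 g/mol = 0.20010 mol
mol H = 2 × 2.884 g H₂O ÷ 18.015 g/mol = 0.32018 mol
Divide by the smallest (0.20010 mol): C 1.000, H 1.600
Multiplying each by 5 gives whole numbers: C 5.00, H 8.00

C5H8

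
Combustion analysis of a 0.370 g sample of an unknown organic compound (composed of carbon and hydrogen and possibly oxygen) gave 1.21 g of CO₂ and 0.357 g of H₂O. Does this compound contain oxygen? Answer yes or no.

no

mol C = 1.21 g CO₂ ÷ 44.009 g/mol = 0.02749 mol
mol H = 2 × 0.357 g H₂O ÷ 18.015 g/mol = 0.03963 mol
C and H together account for 0.3702 g — essentially the entire 0.370 g sample — so the compound contains no oxygen.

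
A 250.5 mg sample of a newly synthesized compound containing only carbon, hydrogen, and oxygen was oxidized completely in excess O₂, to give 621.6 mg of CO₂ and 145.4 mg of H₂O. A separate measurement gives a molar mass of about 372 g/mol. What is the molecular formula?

mol C = 0.6216 g CO₂ ÷ 44.009 g/mol = 0.014124 mol
mol H = 2 × 0.1454 g H₂O ÷ 18.015 g/mol = 0.016142 mol
mass O = 0.2505 − (0.16965 + 0.016271) = 0.064581 g → mol O = 0.064581 ÷ 15.999 = 0.0040366 mol
Divide by the smallest (0.0040366 mol): C 3.499, H 3.999, O 1.000
Multiplying each by 2 gives whole numbers: C 7.00, H 8.00, O 2.00
Empirical formula: C7H8O2
Empirical-formula mass = 124.14 g/mol; 372 ÷ 124.14 ≈ 3, so the molecular formula is C21H24O6.

C21H24O6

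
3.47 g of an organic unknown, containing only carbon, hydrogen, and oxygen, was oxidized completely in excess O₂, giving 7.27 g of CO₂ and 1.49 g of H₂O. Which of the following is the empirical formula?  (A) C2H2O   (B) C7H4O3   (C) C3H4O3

(A) C2H2O

mol C = 7.27 g CO₂ ÷ 44.009 g/mol = 0.1652 mol
mol H = 2 × 1.49 g H₂O ÷ 18.015 g/mol = 0.1654 mol
mass O = 3.47 − (1.984 + 0.1667) = 1.319 g → mol O = 1.319 ÷ 15.999 = 0.08245 mol
Divide by the smallest (0.08245 mol): C 2.004, H 2.006, O 1.000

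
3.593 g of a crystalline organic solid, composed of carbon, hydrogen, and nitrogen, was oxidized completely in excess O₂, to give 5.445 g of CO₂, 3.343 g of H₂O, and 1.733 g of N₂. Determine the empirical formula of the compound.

mol C = 5.445 g CO₂ ÷ 44.009 g/mol = 0.12372 mol
mol H = 2 × 3.343 g H₂O ÷ 18.015 g/mol = 0.37114 mol
mol N = 2 × 1.733 g N₂ ÷ 28.014 g/mol = 0.12372 mol
Divide by the smallest (0.12372 mol): C 1.000, H 3.000, N 1.000

CH3N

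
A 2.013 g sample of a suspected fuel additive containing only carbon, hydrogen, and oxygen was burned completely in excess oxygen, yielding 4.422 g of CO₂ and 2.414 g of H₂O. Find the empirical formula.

mol C = 4.422 g CO₂ ÷ 44.009 g/mol = 0.10048 mol
mol H = 2 × 2.414 g H₂O ÷ 18.015 g/mol = 0.26800 mol
mass O = 2.013 − (1.2069 + 0.27014) = 0.53600 g → mol O = 0.53600 ÷ 15.999 = 0.033502 mol
Divide by the smallest (0.033502 mol): C 2.999, H 7.999, O 1.000

C3H8O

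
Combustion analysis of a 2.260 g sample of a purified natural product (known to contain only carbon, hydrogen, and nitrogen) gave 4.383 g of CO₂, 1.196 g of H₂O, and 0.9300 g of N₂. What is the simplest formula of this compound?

C3H4N2

mol C = 4.383 g CO₂ ÷ 44.009 g/mol = 0.099593 mol
mol H = 2 × 1.196 g H₂O ÷ 18.015 g/mol = 0.13278 mol
mol N = 2 × 0.9300 g N₂ ÷ 28.014 g/mol = 0.066395 mol
Divide by the smallest (0.066395 mol): C 1.500, H 2.000, N 1.000
Multiplying each by 2 gives whole numbers: C 3.00, H 4.00, N 2.00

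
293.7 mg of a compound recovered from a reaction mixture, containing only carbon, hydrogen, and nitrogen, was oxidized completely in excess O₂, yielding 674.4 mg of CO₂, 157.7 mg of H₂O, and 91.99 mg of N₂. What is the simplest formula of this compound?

C7H8N3

mol C = 0.6744 g CO₂ ÷ 44.009 g/mol = 0.015324 mol
mol H = 2 × 0.1577 g H₂O ÷ 18.015 g/mol = 0.017508 mol
mol N = 2 × 0.09199 g N₂ ÷ 28.014 g/mol = 0.0065674 mol
Divide by the smallest (0.0065674 mol): C 2.333, H 2.666, N 1.000
Multiplying each by 3 gives whole numbers: C 7.00, H 8.00, N 3.00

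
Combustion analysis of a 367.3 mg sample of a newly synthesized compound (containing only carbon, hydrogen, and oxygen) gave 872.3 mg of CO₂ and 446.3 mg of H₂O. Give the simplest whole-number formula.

mol C = 0.8723 g CO₂ ÷ 44.009 g/mol = 0.019821 mol
mol H = 2 × 0.4463 g H₂O ÷ 18.015 g/mol = 0.049548 mol
mass O = 0.3673 − (0.23807 + 0.049944) = 0.079287 g → mol O = 0.079287 ÷ 15.999 = 0.0049557 mol
Divide by the smallest (0.0049557 mol): C 4.000, H 9.998, O 1.000

C4H10O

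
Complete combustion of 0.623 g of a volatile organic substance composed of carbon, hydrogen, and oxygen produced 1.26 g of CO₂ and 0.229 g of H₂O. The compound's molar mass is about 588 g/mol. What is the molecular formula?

C27H24O15

mol C = 1.26 g CO₂ ÷ 44.009 g/mol = 0.02863 mol
mol H = 2 × 0.229 g H₂O ÷ 18.015 g/mol = 0.02542 mol
mass O = 0.623 − (0.3439 + 0.02563) = 0.2535 g → mol O = 0.2535 ÷ 15.999 = 0.01584 mol
Divide by the smallest (0.01584 mol): C 1.807, H 1.605, O 1.000
Multiplying each by 5 gives whole numbers: C 9.03, H 8.02, O 5.00
Empirical formula: C9H8O5
Empirical-formula mass = 196.16 g/mol; 588 ÷ 196.16 ≈ 3, so the molecular formula is C27H24O15.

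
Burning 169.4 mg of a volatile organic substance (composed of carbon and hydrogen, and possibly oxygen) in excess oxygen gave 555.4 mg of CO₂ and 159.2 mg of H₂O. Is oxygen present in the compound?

mol C = 0.5554 g CO₂ ÷ 44.009 g/mol = 0.012620 mol
mol H = 2 × 0.1592 g H₂O ÷ 18.015 g/mol = 0.017674 mol
C and H together account for 0.16940 g — essentially the entire 0.1694 g sample — so the compound contains no oxygen.

no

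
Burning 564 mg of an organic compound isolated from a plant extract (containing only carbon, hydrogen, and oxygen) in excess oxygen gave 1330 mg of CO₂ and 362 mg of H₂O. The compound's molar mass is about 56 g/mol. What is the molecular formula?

C3H4O

mol C = 1.33 g CO₂ ÷ 44.009 g/mol = 0.03022 mol
mol H = 2 × 0.362 g H₂O ÷ 18.015 g/mol = 0.04019 mol
mass O = 0.564 − (0.3630 + 0.04051) = 0.1605 g → mol O = 0.1605 ÷ 15.999 = 0.01003 mol
Divide by the smallest (0.01003 mol): C 3.012, H 4.006, O 1.000
Empirical formula: C3H4O
Empirical-formula mass = 56.06 g/mol; 56 ÷ 56.06 ≈ 1, so the molecular formula is C3H4O.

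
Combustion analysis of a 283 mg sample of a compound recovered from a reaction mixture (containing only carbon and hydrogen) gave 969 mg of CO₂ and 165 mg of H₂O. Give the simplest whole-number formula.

mol C = 0.969 g CO₂ ÷ 44.009 g/mol = 0.02202 mol
mol H = 2 × 0.165 g H₂O ÷ 18.015 g/mol = 0.01832 mol
Divide by the smallest (0.01832 mol): C 1.202, H 1.000
Multiplying each by 5 gives whole numbers: C 6.01, H 5.00

C6H5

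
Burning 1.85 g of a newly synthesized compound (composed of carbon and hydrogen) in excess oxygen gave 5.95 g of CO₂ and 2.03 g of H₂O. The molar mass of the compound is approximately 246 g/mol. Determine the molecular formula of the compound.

mol C = 5.95 g CO₂ ÷ 44.009 g/mol = 0.1352 mol
mol H = 2 × 2.03 g H₂O ÷ 18.015 g/mol = 0.2254 mol
Divide by the smallest (0.1352 mol): C 1.000, H 1.667
Multiplying each by 3 gives whole numbers: C 3.00, H 5.00
Empirical formula: C3H5
Empirical-formula mass = 41.07 g/mol; 246 ÷ 41.07 ≈ 6, so the molecular formula is C18H30.

C18H30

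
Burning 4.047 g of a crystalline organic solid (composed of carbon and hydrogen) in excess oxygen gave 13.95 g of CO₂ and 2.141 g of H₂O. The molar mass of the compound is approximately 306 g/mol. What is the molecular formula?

C24H18

mol C = 13.95 g CO₂ ÷ 44.009 g/mol = 0.31698 mol
mol H = 2 × 2.141 g H₂O ÷ 18.015 g/mol = 0.23769 mol
Divide by the smallest (0.23769 mol): C 1.334, H 1.000
Multiplying each by 3 gives whole numbers: C 4.00, H 3.00
Empirical formula: C4H3
Empirical-formula mass = 51.07 g/mol; 306 ÷ 51.07 ≈ 6, so the molecular formula is C24H18.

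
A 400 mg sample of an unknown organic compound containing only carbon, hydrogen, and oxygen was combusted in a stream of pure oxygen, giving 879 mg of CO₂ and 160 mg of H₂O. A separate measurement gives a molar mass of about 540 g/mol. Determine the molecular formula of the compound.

C27H24O12

mol C = 0.879 g CO₂ ÷ 44.009 g/mol = 0.01997 mol
mol H = 2 × 0.160 g H₂O ÷ 18.015 g/mol = 0.01776 mol
mass O = 0.400 − (0.2399 + 0.01791) = 0.1422 g → mol O = 0.1422 ÷ 15.999 = 0.008888 mol
Divide by the smallest (0.008888 mol): C 2.247, H 1.999, O 1.000
Multiplying each by 4 gives whole numbers: C 8.99, H 7.99, O 4.00
Empirical formula: C9H8O4
Empirical-formula mass = 180.16 g/mol; 540 ÷ 180.16 ≈ 3, so the molecular formula is C27H24O12.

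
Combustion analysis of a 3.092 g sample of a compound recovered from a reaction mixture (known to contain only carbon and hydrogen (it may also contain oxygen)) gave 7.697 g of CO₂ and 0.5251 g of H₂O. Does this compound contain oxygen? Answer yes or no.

yes

mol C = 7.697 g CO₂ ÷ 44.009 g/mol = 0.17490 mol
mol H = 2 × 0.5251 g H₂O ÷ 18.015 g/mol = 0.058296 mol
C and H account for only 2.1594 g of the 3.092 g sample; the remaining 0.93256 g must be oxygen.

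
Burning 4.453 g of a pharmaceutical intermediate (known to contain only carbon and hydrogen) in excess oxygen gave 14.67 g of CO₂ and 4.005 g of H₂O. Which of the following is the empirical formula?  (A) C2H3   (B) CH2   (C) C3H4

(C) C3H4

mol C = 14.67 g CO₂ ÷ 44.009 g/mol = 0.33334 mol
mol H = 2 × 4.005 g H₂O ÷ 18.015 g/mol = 0.44463 mol
Divide by the smallest (0.33334 mol): C 1.000, H 1.334
Multiplying each by 3 gives whole numbers: C 3.00, H 4.00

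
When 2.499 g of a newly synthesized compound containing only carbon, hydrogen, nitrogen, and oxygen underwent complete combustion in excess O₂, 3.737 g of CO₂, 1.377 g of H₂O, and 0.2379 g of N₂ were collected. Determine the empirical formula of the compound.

mol C = 3.737 g CO₂ ÷ 44.009 g/mol = 0.084914 mol
mol H = 2 × 1.377 g H₂O ÷ 18.015 g/mol = 0.15287 mol
mol N = 2 × 0.2379 g N₂ ÷ 28.014 g/mol = 0.016984 mol
mass O = 2.499 − (1.0199 + 0.15410 + 0.23790) = 1.0871 g → mol O = 1.0871 ÷ 15.999 = 0.067948 mol
Divide by the smallest (0.016984 mol): C 5.000, H 9.001, N 1.000, O 4.001

C5H9NO4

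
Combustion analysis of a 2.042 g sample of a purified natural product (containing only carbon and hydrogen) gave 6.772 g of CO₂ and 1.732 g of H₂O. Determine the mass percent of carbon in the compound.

90.51%

mol C = 6.772 g CO₂ ÷ 44.009 g/mol = 0.15388 mol
mol H = 2 × 1.732 g H₂O ÷ 18.015 g/mol = 0.19228 mol
mass % C = 1.8482 g ÷ 2.042 g × 100%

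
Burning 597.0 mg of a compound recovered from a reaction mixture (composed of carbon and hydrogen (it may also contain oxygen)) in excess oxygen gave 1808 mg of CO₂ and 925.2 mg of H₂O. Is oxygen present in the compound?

no

mol C = 1.808 g CO₂ ÷ 44.009 g/mol = 0.041083 mol
mol H = 2 × 0.9252 g H₂O ÷ 18.015 g/mol = 0.10271 mol
C and H together account for 0.59698 g — essentially the entire 0.5970 g sample — so the compound contains no oxygen.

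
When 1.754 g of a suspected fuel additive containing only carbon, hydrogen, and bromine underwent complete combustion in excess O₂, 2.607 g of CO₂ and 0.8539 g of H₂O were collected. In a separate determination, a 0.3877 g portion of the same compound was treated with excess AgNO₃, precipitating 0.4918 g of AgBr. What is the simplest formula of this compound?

C5H8Br

mol C = 2.607 g CO₂ ÷ 44.009 g/mol = 0.059238 mol
mol H = 2 × 0.8539 g H₂O ÷ 18.015 g/mol = 0.094799 mol
From the AgBr data: mol Br per gram of compound = (0.4918 ÷ 187.772) ÷ 0.3877 = 0.0067556 mol/g, so in the 1.754 g combustion sample mol Br = 0.011849 mol
Divide by the smallest (0.011849 mol): C 4.999, H 8.000, Br 1.000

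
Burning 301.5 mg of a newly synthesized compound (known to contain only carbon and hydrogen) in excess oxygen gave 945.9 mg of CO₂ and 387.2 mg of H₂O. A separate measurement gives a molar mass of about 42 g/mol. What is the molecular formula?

mol C = 0.9459 g CO₂ ÷ 44.009 g/mol = 0.021493 mol
mol H = 2 × 0.3872 g H₂O ÷ 18.015 g/mol = 0.042986 mol
Divide by the smallest (0.021493 mol): C 1.000, H 2.000
Empirical formula: CH2
Empirical-formula mass = 14.03 g/mol; 42 ÷ 14.03 ≈ 3, so the molecular formula is C3H6.

C3H6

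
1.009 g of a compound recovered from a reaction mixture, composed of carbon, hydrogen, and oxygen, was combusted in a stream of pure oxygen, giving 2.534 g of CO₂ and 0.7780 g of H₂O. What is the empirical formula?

C4H6O

mol C = 2.534 g CO₂ ÷ 44.009 g/mol = 0.057579 mol
mol H = 2 × 0.7780 g H₂O ÷ 18.015 g/mol = 0.086372 mol
mass O = 1.009 − (0.69158 + 0.087063) = 0.23035 g → mol O = 0.23035 ÷ 15.999 = 0.014398 mol
Divide by the smallest (0.014398 mol): C 3.999, H 5.999, O 1.000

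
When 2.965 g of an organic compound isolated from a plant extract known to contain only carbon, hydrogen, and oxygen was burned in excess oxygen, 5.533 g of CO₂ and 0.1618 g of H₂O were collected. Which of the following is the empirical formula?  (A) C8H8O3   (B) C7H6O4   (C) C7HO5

(C) C7HO5

mol C = 5.533 g CO₂ ÷ 44.009 g/mol = 0.12572 mol
mol H = 2 × 0.1618 g H₂O ÷ 18.015 g/mol = 0.017963 mol
mass O = 2.965 − (1.5101 + 0.018107) = 1.4368 g → mol O = 1.4368 ÷ 15.999 = 0.089807 mol
Divide by the smallest (0.017963 mol): C 6.999, H 1.000, O 5.000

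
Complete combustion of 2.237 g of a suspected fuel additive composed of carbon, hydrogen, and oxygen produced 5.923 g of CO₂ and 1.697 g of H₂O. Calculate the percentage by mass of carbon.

72.26%

mol C = 5.923 g CO₂ ÷ 44.009 g/mol = 0.13459 mol
mol H = 2 × 1.697 g H₂O ÷ 18.015 g/mol = 0.18840 mol
mass O = 2.237 − (1.6165 + 0.18991) = 0.43058 g → mol O = 0.43058 ÷ 15.999 = 0.026913 mol
mass % C = 1.6165 g ÷ 2.237 g × 100%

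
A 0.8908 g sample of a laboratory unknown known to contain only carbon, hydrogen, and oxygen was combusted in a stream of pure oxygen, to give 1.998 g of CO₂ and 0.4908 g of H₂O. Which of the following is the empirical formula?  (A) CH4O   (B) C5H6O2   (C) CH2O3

mol C = 1.998 g CO₂ ÷ 44.009 g/mol = 0.045400 mol
mol H = 2 × 0.4908 g H₂O ÷ 18.015 g/mol = 0.054488 mol
mass O = 0.8908 − (0.54530 + 0.054924) = 0.29058 g → mol O = 0.29058 ÷ 15.999 = 0.018162 mol
Divide by the smallest (0.018162 mol): C 2.500, H 3.000, O 1.000
Multiplying each by 2 gives whole numbers: C 5.00, H 6.00, O 2.00

(B) C5H6O2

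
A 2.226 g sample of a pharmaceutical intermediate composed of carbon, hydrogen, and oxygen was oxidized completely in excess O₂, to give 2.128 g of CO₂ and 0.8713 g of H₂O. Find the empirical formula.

CH2O2

mol C = 2.128 g CO₂ ÷ 44.009 g/mol = 0.048354 mol
mol H = 2 × 0.8713 g H₂O ÷ 18.015 g/mol = 0.096731 mol
mass O = 2.226 − (0.58078 + 0.097504) = 1.5477 g → mol O = 1.5477 ÷ 15.999 = 0.096738 mol
Divide by the smallest (0.048354 mol): C 1.000, H 2.000, O 2.001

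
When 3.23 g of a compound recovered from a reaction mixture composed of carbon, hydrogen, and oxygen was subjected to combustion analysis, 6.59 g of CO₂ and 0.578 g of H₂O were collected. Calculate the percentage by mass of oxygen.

42.3%

mol C = 6.59 g CO₂ ÷ 44.009 g/mol = 0.1497 mol
mol H = 2 × 0.578 g H₂O ÷ 18.015 g/mol = 0.06417 mol
mass O = 3.23 − (1.799 + 0.06468) = 1.367 g → mol O = 1.367 ÷ 15.999 = 0.08543 mol
mass % O = 1.367 g ÷ 3.23 g × 100%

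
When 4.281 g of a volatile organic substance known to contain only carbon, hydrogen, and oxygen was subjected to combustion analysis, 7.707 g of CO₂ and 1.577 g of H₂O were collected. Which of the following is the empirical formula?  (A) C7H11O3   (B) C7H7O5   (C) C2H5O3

mol C = 7.707 g CO₂ ÷ 44.009 g/mol = 0.17512 mol
mol H = 2 × 1.577 g H₂O ÷ 18.015 g/mol = 0.17508 mol
mass O = 4.281 − (2.1034 + 0.17648) = 2.0011 g → mol O = 2.0011 ÷ 15.999 = 0.12508 mol
Divide by the smallest (0.12508 mol): C 1.400, H 1.400, O 1.000
Multiplying each by 5 gives whole numbers: C 7.00, H 7.00, O 5.00

(B) C7H7O5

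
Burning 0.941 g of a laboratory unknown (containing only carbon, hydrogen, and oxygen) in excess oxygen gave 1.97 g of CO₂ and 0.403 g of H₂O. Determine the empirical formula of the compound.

C2H2O

mol C = 1.97 g CO₂ ÷ 44.009 g/mol = 0.04476 mol
mol H = 2 × 0.403 g H₂O ÷ 18.015 g/mol = 0.04474 mol
mass O = 0.941 − (0.5377 + 0.04510) = 0.3582 g → mol O = 0.3582 ÷ 15.999 = 0.02239 mol
Divide by the smallest (0.02239 mol): C 1.999, H 1.998, O 1.000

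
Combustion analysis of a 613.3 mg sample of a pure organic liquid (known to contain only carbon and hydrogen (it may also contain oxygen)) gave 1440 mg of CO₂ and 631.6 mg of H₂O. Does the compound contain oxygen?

mol C = 1.440 g CO₂ ÷ 44.009 g/mol = 0.032721 mol
mol H = 2 × 0.6316 g H₂O ÷ 18.015 g/mol = 0.070119 mol
C and H account for only 0.46369 g of the 0.6133 g sample; the remaining 0.14961 g must be oxygen.

yes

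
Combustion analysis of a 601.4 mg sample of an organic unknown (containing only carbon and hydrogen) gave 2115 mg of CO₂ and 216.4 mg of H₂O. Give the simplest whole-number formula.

mol C = 2.115 g CO₂ ÷ 44.009 g/mol = 0.048058 mol
mol H = 2 × 0.2164 g H₂O ÷ 18.015 g/mol = 0.024024 mol
Divide by the smallest (0.024024 mol): C 2.000, H 1.000

C2H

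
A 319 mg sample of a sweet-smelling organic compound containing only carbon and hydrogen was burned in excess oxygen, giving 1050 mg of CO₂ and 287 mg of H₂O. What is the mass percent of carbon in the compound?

mol C = 1.05 g CO₂ ÷ 44.009 g/mol = 0.02386 mol
mol H = 2 × 0.287 g H₂O ÷ 18.015 g/mol = 0.03186 mol
mass % C = 0.2866 g ÷ 0.319 g × 100%

89.8%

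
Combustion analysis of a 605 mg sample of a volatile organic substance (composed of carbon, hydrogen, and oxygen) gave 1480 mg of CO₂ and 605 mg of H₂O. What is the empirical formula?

C4H8O

mol C = 1.48 g CO₂ ÷ 44.009 g/mol = 0.03363 mol
mol H = 2 × 0.605 g H₂O ÷ 18.015 g/mol = 0.06717 mol
mass O = 0.605 − (0.4039 + 0.06770) = 0.1334 g → mol O = 0.1334 ÷ 15.999 = 0.008336 mol
Divide by the smallest (0.008336 mol): C 4.034, H 8.057, O 1.000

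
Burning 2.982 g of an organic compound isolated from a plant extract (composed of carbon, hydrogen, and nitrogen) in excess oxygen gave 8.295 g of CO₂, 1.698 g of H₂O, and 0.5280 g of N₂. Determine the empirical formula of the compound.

mol C = 8.295 g CO₂ ÷ 44.009 g/mol = 0.18848 mol
mol H = 2 × 1.698 g H₂O ÷ 18.015 g/mol = 0.18851 mol
mol N = 2 × 0.5280 g N₂ ÷ 28.014 g/mol = 0.037695 mol
Divide by the smallest (0.037695 mol): C 5.000, H 5.001, N 1.000

C5H5N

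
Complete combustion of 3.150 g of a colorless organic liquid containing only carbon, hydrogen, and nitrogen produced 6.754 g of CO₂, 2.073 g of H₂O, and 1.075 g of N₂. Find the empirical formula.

mol C = 6.754 g CO₂ ÷ 44.009 g/mol = 0.15347 mol
mol H = 2 × 2.073 g H₂O ÷ 18.015 g/mol = 0.23014 mol
mol N = 2 × 1.075 g N₂ ÷ 28.014 g/mol = 0.076747 mol
Divide by the smallest (0.076747 mol): C 2.000, H 2.999, N 1.000

C2H3N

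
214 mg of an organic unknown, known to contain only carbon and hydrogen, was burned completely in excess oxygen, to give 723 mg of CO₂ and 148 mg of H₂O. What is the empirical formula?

mol C = 0.723 g CO₂ ÷ 44.009 g/mol = 0.01643 mol
mol H = 2 × 0.148 g H₂O ÷ 18.015 g/mol = 0.01643 mol
Divide by the smallest (0.01643 mol): C 1.000, H 1.000

CH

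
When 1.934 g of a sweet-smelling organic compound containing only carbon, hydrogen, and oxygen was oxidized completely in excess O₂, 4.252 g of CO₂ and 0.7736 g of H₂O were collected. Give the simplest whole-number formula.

C9H8O4

mol C = 4.252 g CO₂ ÷ 44.009 g/mol = 0.096617 mol
mol H = 2 × 0.7736 g H₂O ÷ 18.015 g/mol = 0.085884 mol
mass O = 1.934 − (1.1605 + 0.086571) = 0.68697 g → mol O = 0.68697 ÷ 15.999 = 0.042938 mol
Divide by the smallest (0.042938 mol): C 2.250, H 2.000, O 1.000
Multiplying each by 4 gives whole numbers: C 9.00, H 8.00, O 4.00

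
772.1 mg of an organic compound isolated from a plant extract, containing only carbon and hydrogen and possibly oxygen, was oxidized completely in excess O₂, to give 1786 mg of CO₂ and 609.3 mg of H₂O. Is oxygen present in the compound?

mol C = 1.786 g CO₂ ÷ 44.009 g/mol = 0.040583 mol
mol H = 2 × 0.6093 g H₂O ÷ 18.015 g/mol = 0.067644 mol
C and H account for only 0.55562 g of the 0.7721 g sample; the remaining 0.21648 g must be oxygen.

yes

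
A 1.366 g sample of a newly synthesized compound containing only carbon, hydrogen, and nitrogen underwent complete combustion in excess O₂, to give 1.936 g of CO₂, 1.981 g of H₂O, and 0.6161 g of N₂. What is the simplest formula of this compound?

CH5N

mol C = 1.936 g CO₂ ÷ 44.009 g/mol = 0.043991 mol
mol H = 2 × 1.981 g H₂O ÷ 18.015 g/mol = 0.21993 mol
mol N = 2 × 0.6161 g N₂ ÷ 28.014 g/mol = 0.043985 mol
Divide by the smallest (0.043985 mol): C 1.000, H 5.000, N 1.000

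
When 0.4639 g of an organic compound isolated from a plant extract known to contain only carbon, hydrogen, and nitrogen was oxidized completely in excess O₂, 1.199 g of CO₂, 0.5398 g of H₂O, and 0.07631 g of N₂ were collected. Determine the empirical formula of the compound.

mol C = 1.199 g CO₂ ÷ 44.009 g/mol = 0.027244 mol
mol H = 2 × 0.5398 g H₂O ÷ 18.015 g/mol = 0.059928 mol
mol N = 2 × 0.07631 g N₂ ÷ 28.014 g/mol = 0.0054480 mol
Divide by the smallest (0.0054480 mol): C 5.001, H 11.000, N 1.000

C5H11N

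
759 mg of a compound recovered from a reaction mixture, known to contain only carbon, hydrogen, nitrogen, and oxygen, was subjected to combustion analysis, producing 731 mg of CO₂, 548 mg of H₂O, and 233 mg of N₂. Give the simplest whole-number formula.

mol C = 0.731 g CO₂ ÷ 44.009 g/mol = 0.01661 mol
mol H = 2 × 0.548 g H₂O ÷ 18.015 g/mol = 0.06084 mol
mol N = 2 × 0.233 g N₂ ÷ 28.014 g/mol = 0.01663 mol
mass O = 0.759 − (0.1995 + 0.06132 + 0.2330) = 0.2652 g → mol O = 0.2652 ÷ 15.999 = 0.01657 mol
Divide by the smallest (0.01657 mol): C 1.002, H 3.671, N 1.004, O 1.000
Multiplying each by 3 gives whole numbers: C 3.01, H 11.01, N 3.01, O 3.00

C3H11N3O3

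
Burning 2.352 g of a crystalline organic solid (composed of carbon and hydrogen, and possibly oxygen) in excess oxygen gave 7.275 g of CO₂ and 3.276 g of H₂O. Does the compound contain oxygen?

no

mol C = 7.275 g CO₂ ÷ 44.009 g/mol = 0.16531 mol
mol H = 2 × 3.276 g H₂O ÷ 18.015 g/mol = 0.36370 mol
C and H together account for 2.3521 g — essentially the entire 2.352 g sample — so the compound contains no oxygen.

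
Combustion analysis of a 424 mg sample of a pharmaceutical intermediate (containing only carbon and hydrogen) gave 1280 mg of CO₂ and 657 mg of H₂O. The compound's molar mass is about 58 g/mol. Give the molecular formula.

mol C = 1.28 g CO₂ ÷ 44.009 g/mol = 0.02908 mol
mol H = 2 × 0.657 g H₂O ÷ 18.015 g/mol = 0.07294 mol
Divide by the smallest (0.02908 mol): C 1.000, H 2.508
Multiplying each by 2 gives whole numbers: C 2.00, H 5.02
Empirical formula: C2H5
Empirical-formula mass = 29.06 g/mol; 58 ÷ 29.06 ≈ 2, so the molecular formula is C4H10.

C4H10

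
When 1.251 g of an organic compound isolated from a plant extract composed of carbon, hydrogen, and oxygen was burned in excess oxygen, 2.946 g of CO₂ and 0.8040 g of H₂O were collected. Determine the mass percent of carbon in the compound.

mol C = 2.946 g CO₂ ÷ 44.009 g/mol = 0.066941 mol
mol H = 2 × 0.8040 g H₂O ÷ 18.015 g/mol = 0.089259 mol
mass O = 1.251 − (0.80403 + 0.089973) = 0.35700 g → mol O = 0.35700 ÷ 15.999 = 0.022314 mol
mass % C = 0.80403 g ÷ 1.251 g × 100%

64.27%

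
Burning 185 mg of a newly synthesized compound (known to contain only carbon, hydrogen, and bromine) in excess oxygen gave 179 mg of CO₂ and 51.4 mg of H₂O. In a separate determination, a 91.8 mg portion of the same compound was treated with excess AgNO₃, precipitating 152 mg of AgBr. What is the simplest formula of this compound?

mol C = 0.179 g CO₂ ÷ 44.009 g/mol = 0.004067 mol
mol H = 2 × 0.0514 g H₂O ÷ 18.015 g/mol = 0.005706 mol
From the AgBr data: mol Br per gram of compound = (0.152 ÷ 187.772) ÷ 0.0918 = 0.008818 mol/g, so in the 0.185 g combustion sample mol Br = 0.001631 mol
Divide by the smallest (0.001631 mol): C 2.493, H 3.498, Br 1.000
Multiplying each by 2 gives whole numbers: C 4.99, H 7.00, Br 2.00

C5H7Br2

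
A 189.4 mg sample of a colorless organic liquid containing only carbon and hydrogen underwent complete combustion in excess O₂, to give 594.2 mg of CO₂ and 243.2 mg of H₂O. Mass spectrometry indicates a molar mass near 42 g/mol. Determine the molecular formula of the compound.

mol C = 0.5942 g CO₂ ÷ 44.009 g/mol = 0.013502 mol
mol H = 2 × 0.2432 g H₂O ÷ 18.015 g/mol = 0.027000 mol
Divide by the smallest (0.013502 mol): C 1.000, H 2.000
Empirical formula: CH2
Empirical-formula mass = 14.03 g/mol; 42 ÷ 14.03 ≈ 3, so the molecular formula is C3H6.

C3H6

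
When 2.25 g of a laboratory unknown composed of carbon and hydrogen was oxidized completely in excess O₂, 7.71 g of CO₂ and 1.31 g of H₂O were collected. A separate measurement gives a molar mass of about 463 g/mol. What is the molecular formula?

mol C = 7.71 g CO₂ ÷ 44.009 g/mol = 0.1752 mol
mol H = 2 × 1.31 g H₂O ÷ 18.015 g/mol = 0.1454 mol
Divide by the smallest (0.1454 mol): C 1.205, H 1.000
Multiplying each by 5 gives whole numbers: C 6.02, H 5.00
Empirical formula: C6H5
Empirical-formula mass = 77.11 g/mol; 463 ÷ 77.11 ≈ 6, so the molecular formula is C36H30.

C36H30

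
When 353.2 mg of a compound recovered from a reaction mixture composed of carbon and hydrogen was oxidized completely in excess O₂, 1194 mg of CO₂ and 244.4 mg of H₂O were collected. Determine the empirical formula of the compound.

mol C = 1.194 g CO₂ ÷ 44.009 g/mol = 0.027131 mol
mol H = 2 × 0.2444 g H₂O ÷ 18.015 g/mol = 0.027133 mol
Divide by the smallest (0.027131 mol): C 1.000, H 1.000

CH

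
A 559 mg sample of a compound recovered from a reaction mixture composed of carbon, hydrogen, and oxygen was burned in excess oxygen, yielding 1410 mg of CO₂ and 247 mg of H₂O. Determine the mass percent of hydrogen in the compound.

4.9%

mol C = 1.41 g CO₂ ÷ 44.009 g/mol = 0.03204 mol
mol H = 2 × 0.247 g H₂O ÷ 18.015 g/mol = 0.02742 mol
mass O = 0.559 − (0.3848 + 0.02764) = 0.1465 g → mol O = 0.1465 ÷ 15.999 = 0.009159 mol
mass % H = 0.02764 g ÷ 0.559 g × 100%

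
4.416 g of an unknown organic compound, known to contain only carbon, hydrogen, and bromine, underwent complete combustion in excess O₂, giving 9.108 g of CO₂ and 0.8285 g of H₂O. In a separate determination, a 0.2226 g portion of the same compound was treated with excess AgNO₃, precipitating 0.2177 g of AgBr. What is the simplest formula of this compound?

mol C = 9.108 g CO₂ ÷ 44.009 g/mol = 0.20696 mol
mol H = 2 × 0.8285 g H₂O ÷ 18.015 g/mol = 0.091979 mol
From the AgBr data: mol Br per gram of compound = (0.2177 ÷ 187.772) ÷ 0.2226 = 0.0052084 mol/g, so in the 4.416 g combustion sample mol Br = 0.023000 mol
Divide by the smallest (0.023000 mol): C 8.998, H 3.999, Br 1.000

C9H4Br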